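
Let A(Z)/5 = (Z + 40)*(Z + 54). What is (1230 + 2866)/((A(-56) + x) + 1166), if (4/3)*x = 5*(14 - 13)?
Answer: 16384/5319 ≈ 3.0803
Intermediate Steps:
x = 15/4 (x = 3*(5*(14 - 13))/4 = 3*(5*1)/4 = (¾)*5 = 15/4 ≈ 3.7500)
A(Z) = 5*(40 + Z)*(54 + Z) (A(Z) = 5*((Z + 40)*(Z + 54)) = 5*((40 + Z)*(54 + Z)) = 5*(40 + Z)*(54 + Z))
(1230 + 2866)/((A(-56) + x) + 1166) = (1230 + 2866)/(((10800 + 5*(-56)² + 470*(-56)) + 15/4) + 1166) = 4096/(((10800 + 5*3136 - 26320) + 15/4) + 1166) = 4096/(((10800 + 15680 - 26320) + 15/4) + 1166) = 4096/((160 + 15/4) + 1166) = 4096/(655/4 + 1166) = 4096/(5319/4) = 4096*(4/5319) = 16384/5319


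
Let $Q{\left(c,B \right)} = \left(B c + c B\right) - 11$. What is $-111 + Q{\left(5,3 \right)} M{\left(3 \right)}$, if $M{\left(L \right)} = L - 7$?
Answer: $-187$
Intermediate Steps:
$Q{\left(c,B \right)} = -11 + 2 B c$ ($Q{\left(c,B \right)} = \left(B c + B c\right) - 11 = 2 B c - 11 = -11 + 2 B c$)
$M{\left(L \right)} = -7 + L$
$-111 + Q{\left(5,3 \right)} M{\left(3 \right)} = -111 + \left(-11 + 2 \cdot 3 \cdot 5\right) \left(-7 + 3\right) = -111 + \left(-11 + 30\right) \left(-4\right) = -111 + 19 \left(-4\right) = -111 - 76 = -187$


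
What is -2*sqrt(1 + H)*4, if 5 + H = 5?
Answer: -8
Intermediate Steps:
H = 0 (H = -5 + 5 = 0)
-2*sqrt(1 + H)*4 = -2*sqrt(1 + 0)*4 = -2*sqrt(1)*4 = -2*1*4 = -2*4 = -8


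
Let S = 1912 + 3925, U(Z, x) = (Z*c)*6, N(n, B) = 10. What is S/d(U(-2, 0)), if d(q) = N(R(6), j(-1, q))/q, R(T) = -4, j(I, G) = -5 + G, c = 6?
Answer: -210132/5 ≈ -42026.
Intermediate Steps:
U(Z, x) = 36*Z (U(Z, x) = (Z*6)*6 = (6*Z)*6 = 36*Z)
d(q) = 10/q
S = 5837
S/d(U(-2, 0)) = 5837/((10/((36*(-2))))) = 5837/((10/(-72))) = 5837/((10*(-1/72))) = 5837/(-5/36) = 5837*(-36/5) = -210132/5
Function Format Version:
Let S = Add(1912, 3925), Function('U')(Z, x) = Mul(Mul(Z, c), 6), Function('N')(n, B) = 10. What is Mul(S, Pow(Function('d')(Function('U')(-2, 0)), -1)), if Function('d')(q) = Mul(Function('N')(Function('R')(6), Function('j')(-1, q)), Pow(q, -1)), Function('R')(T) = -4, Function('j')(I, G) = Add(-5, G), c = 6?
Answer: Rational(-210132, 5) ≈ -42026.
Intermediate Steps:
Function('U')(Z, x) = Mul(36, Z) (Function('U')(Z, x) = Mul(Mul(Z, 6), 6) = Mul(Mul(6, Z), 6) = Mul(36, Z))
Function('d')(q) = Mul(10, Pow(q, -1))
S = 5837
Mul(S, Pow(Function('d')(Function('U')(-2, 0)), -1)) = Mul(5837, Pow(Mul(10, Pow(Mul(36, -2), -1)), -1)) = Mul(5837, Pow(Mul(10, Pow(-72, -1)), -1)) = Mul(5837, Pow(Mul(10, Rational(-1, 72)), -1)) = Mul(5837, Pow(Rational(-5, 36), -1)) = Mul(5837, Rational(-36, 5)) = Rational(-210132, 5)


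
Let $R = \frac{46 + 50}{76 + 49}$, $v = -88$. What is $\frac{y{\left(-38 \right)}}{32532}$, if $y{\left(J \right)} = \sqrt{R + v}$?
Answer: $\frac{i \sqrt{13630}}{406650} \approx 0.0002871 i$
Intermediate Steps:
$R = \frac{96}{125} \approx 0.768$
$y{\left(J \right)} = \frac{2 i \sqrt{13630}}{25}$ ($y{\left(J \right)} = \sqrt{\frac{96}{125} - 88} = \sqrt{- \frac{10904}{125}} = \frac{2 i \sqrt{13630}}{25}$)
$\frac{y{\left(-38 \right)}}{32532} = \frac{\frac{2}{25} i \sqrt{13630}}{32532} = \frac{2 i \sqrt{13630}}{25} \cdot \frac{1}{32532} = \frac{i \sqrt{13630}}{406650}$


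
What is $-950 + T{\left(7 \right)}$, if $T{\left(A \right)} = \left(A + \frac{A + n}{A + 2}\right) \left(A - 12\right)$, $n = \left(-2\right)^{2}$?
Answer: $- \frac{8920}{9} \approx -991.11$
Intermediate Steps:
$n = 4$
$T{\left(A \right)} = \left(-12 + A\right) \left(A + \frac{4 + A}{2 + A}\right)$ ($T{\left(A \right)} = \left(A + \frac{A + 4}{A + 2}\right) \left(A - 12\right) = \left(A + \frac{4 + A}{2 + A}\right) \left(-12 + A\right) = \left(-12 + A\right) \left(A + \frac{4 + A}{2 + A}\right)$)
$-950 + T{\left(7 \right)} = -950 + \frac{-48 + 7^{3} - 224 - 9 \cdot 7^{2}}{2 + 7} = -950 + \frac{-48 + 343 - 224 - 441}{9} = -950 + \frac{1}{9} \left(-370\right) = -950 - \frac{370}{9} = - \frac{8920}{9}$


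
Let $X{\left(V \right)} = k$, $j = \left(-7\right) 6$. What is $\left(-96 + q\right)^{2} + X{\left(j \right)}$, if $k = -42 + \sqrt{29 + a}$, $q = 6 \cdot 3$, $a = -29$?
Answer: $6042$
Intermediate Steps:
$q = 18$
$k = -42$ ($k = -42 + \sqrt{29 - 29} = -42 + \sqrt{0} = -42 + 0 = -42$)
$j = -42$
$X{\left(V \right)} = -42$
$\left(-96 + q\right)^{2} + X{\left(j \right)} = \left(-96 + 18\right)^{2} - 42 = \left(-78\right)^{2} - 42 = 6084 - 42 = 6042$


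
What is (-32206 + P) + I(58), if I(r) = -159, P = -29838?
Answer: -62203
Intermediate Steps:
(-32206 + P) + I(58) = (-32206 - 29838) - 159 = -62044 - 159 = -62203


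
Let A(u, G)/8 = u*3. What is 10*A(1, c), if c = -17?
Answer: 240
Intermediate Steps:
A(u, G) = 24*u (A(u, G) = 8*(u*3) = 8*(3*u) = 24*u)
10*A(1, c) = 10*(24*1) = 10*24 = 240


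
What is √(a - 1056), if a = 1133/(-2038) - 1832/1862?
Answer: 3*I*√8633081942542/271054 ≈ 32.52*I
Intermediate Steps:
a = -2921631/1897378 (a = 1133*(-1/2038) - 1832*1/1862 = -1133/2038 - 916/931 = -2921631/1897378 ≈ -1.5398)
√(a - 1056) = √(-2921631/1897378 - 1056) = √(-2006552799/1897378) = 3*I*√8633081942542/271054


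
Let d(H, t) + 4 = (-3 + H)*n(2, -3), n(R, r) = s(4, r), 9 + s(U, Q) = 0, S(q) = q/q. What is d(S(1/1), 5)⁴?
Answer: 38416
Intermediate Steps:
S(q) = 1
s(U, Q) = -9 (s(U, Q) = -9 + 0 = -9)
n(R, r) = -9
d(H, t) = 23 - 9*H (d(H, t) = -4 + (-3 + H)*(-9) = -4 + (27 - 9*H) = 23 - 9*H)
d(S(1/1), 5)⁴ = (23 - 9*1)⁴ = (23 - 9)⁴ = 14⁴ = 38416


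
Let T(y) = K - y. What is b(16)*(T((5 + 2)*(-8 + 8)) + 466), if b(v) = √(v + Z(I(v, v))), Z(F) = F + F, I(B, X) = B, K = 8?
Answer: 1896*√3 ≈ 3284.0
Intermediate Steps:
Z(F) = 2*F
b(v) = √3*√v (b(v) = √(v + 2*v) = √(3*v) = √3*√v)
T(y) = 8 - y
b(16)*(T((5 + 2)*(-8 + 8)) + 466) = (√3*√16)*((8 - (5 + 2)*(-8 + 8)) + 466) = (√3*4)*((8 - 7*0) + 466) = (4*√3)*((8 - 1*0) + 466) = (4*√3)*((8 + 0) + 466) = (4*√3)*(8 + 466) = (4*√3)*474 = 1896*√3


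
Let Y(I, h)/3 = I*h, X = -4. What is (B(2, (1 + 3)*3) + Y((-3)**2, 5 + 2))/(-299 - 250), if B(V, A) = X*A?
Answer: -47/183 ≈ -0.25683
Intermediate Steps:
Y(I, h) = 3*I*h (Y(I, h) = 3*(I*h) = 3*I*h)
B(V, A) = -4*A
(B(2, (1 + 3)*3) + Y((-3)**2, 5 + 2))/(-299 - 250) = (-4*(1 + 3)*3 + 3*(-3)**2*(5 + 2))/(-299 - 250) = (-16*3 + 3*9*7)/(-549) = (-4*12 + 189)*(-1/549) = (-48 + 189)*(-1/549) = 141*(-1/549) = -47/183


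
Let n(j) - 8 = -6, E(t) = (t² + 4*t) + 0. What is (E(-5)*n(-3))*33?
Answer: 330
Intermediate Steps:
E(t) = t² + 4*t
n(j) = 2 (n(j) = 8 - 6 = 2)
(E(-5)*n(-3))*33 = (-5*(4 - 5)*2)*33 = (-5*(-1)*2)*33 = (5*2)*33 = 10*33 = 330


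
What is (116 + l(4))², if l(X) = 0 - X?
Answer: 12544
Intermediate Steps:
l(X) = -X
(116 + l(4))² = (116 - 1*4)² = (116 - 4)² = 112² = 12544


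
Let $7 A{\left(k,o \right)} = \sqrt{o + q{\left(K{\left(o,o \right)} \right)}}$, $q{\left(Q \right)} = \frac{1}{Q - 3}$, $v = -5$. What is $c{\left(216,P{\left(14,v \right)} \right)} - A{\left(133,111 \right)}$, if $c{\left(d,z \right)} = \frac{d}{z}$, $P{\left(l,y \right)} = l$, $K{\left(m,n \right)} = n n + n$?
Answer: $\frac{108}{7} - \frac{2 \sqrt{476313805}}{29001} \approx 13.923$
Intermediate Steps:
$K{\left(m,n \right)} = n + n^{2}$ ($K{\left(m,n \right)} = n^{2} + n = n + n^{2}$)
$q{\left(Q \right)} = \frac{1}{-3 + Q}$
$A{\left(k,o \right)} = \frac{\sqrt{o + \frac{1}{-3 + o \left(1 + o\right)}}}{7}$
$c{\left(216,P{\left(14,v \right)} \right)} - A{\left(133,111 \right)} = \frac{216}{14} - \frac{\sqrt{\frac{1 + 111 \left(-3 + 111 \left(1 + 111\right)\right)}{-3 + 111 \left(1 + 111\right)}}}{7} = 216 \cdot \frac{1}{14} - \frac{\sqrt{\frac{1 + 111 \left(-3 + 111 \cdot 112\right)}{-3 + 111 \cdot 112}}}{7} = \frac{108}{7} - \frac{\sqrt{\frac{1 + 111 \left(-3 + 12432\right)}{-3 + 12432}}}{7} = \frac{108}{7} - \frac{\sqrt{\frac{1 + 111 \cdot 12429}{12429}}}{7} = \frac{108}{7} - \frac{\sqrt{\frac{1 + 1379619}{12429}}}{7} = \frac{108}{7} - \frac{\sqrt{\frac{1}{12429} \cdot 1379620}}{7} = \frac{108}{7} - \frac{\sqrt{\frac{1379620}{12429}}}{7} = \frac{108}{7} - \frac{\frac{2}{4143} \sqrt{476313805}}{7} = \frac{108}{7} - \frac{2 \sqrt{476313805}}{29001}$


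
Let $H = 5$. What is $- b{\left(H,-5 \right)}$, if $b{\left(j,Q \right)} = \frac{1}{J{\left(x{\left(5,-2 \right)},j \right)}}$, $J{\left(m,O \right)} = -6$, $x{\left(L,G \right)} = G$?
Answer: $\frac{1}{6} \approx 0.16667$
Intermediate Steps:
$b{\left(j,Q \right)} = - \frac{1}{6}$ ($b{\left(j,Q \right)} = \frac{1}{-6} = - \frac{1}{6}$)
$- b{\left(H,-5 \right)} = \left(-1\right) \left(- \frac{1}{6}\right) = \frac{1}{6}$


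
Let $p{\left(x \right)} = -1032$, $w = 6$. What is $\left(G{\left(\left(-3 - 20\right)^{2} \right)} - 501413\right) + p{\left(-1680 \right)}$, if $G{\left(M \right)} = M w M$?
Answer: $1176601$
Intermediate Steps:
$G{\left(M \right)} = 6 M^{2}$ ($G{\left(M \right)} = M 6 M = 6 M M = 6 M^{2}$)
$\left(G{\left(\left(-3 - 20\right)^{2} \right)} - 501413\right) + p{\left(-1680 \right)} = \left(6 \left(\left(-3 - 20\right)^{2}\right)^{2} - 501413\right) - 1032 = \left(6 \left(\left(-23\right)^{2}\right)^{2} - 501413\right) - 1032 = \left(6 \cdot 529^{2} - 501413\right) - 1032 = \left(6 \cdot 279841 - 501413\right) - 1032 = \left(1679046 - 501413\right) - 1032 = 1177633 - 1032 = 1176601$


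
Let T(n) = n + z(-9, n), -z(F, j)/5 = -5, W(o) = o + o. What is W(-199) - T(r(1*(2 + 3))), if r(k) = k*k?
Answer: -448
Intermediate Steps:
W(o) = 2*o
r(k) = k**2
z(F, j) = 25 (z(F, j) = -5*(-5) = 25)
T(n) = 25 + n (T(n) = n + 25 = 25 + n)
W(-199) - T(r(1*(2 + 3))) = 2*(-199) - (25 + (1*(2 + 3))**2) = -398 - (25 + (1*5)**2) = -398 - (25 + 5**2) = -398 - (25 + 25) = -398 - 1*50 = -398 - 50 = -448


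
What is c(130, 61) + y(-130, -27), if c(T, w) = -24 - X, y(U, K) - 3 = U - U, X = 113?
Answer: -134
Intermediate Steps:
y(U, K) = 3 (y(U, K) = 3 + (U - U) = 3 + 0 = 3)
c(T, w) = -137 (c(T, w) = -24 - 1*113 = -24 - 113 = -137)
c(130, 61) + y(-130, -27) = -137 + 3 = -134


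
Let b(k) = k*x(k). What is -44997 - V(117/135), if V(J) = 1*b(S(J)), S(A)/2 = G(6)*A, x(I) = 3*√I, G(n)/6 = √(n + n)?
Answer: -44997 - 624*3^(¾)*√130/25 ≈ -45646.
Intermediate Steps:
G(n) = 6*√2*√n (G(n) = 6*√(n + n) = 6*√(2*n) = 6*(√2*√n) = 6*√2*√n)
S(A) = 24*A*√3 (S(A) = 2*((6*√2*√6)*A) = 2*((12*√3)*A) = 2*(12*A*√3) = 24*A*√3)
b(k) = 3*k^(3/2) (b(k) = k*(3*√k) = 3*k^(3/2))
V(J) = 432*√2*3^(¼)*J^(3/2) (V(J) = 1*(3*(24*J*√3)^(3/2)) = 1*(3*(144*√2*3^(¼)*J^(3/2))) = 1*(432*√2*3^(¼)*J^(3/2)) = 432*√2*3^(¼)*J^(3/2))
-44997 - V(117/135) = -44997 - 432*√2*3^(¼)*(117/135)^(3/2) = -44997 - 432*√2*3^(¼)*(117*(1/135))^(3/2) = -44997 - 432*√2*3^(¼)*(13/15)^(3/2) = -44997 - 432*√2*3^(¼)*13*√195/225 = -44997 - 624*3^(¾)*√130/25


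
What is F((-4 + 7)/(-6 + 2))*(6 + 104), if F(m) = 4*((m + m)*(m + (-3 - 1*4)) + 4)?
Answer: 6875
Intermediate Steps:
F(m) = 16 + 8*m*(-7 + m) (F(m) = 4*((2*m)*(m + (-3 - 4)) + 4) = 4*((2*m)*(m - 7) + 4) = 4*((2*m)*(-7 + m) + 4) = 4*(2*m*(-7 + m) + 4) = 4*(4 + 2*m*(-7 + m)) = 16 + 8*m*(-7 + m))
F((-4 + 7)/(-6 + 2))*(6 + 104) = (16 - 56*(-4 + 7)/(-6 + 2) + 8*((-4 + 7)/(-6 + 2))²)*(6 + 104) = (16 - 168/(-4) + 8*(3/(-4))²)*110 = (16 - 168*(-1)/4 + 8*(3*(-¼))²)*110 = (16 - 56*(-¾) + 8*(-¾)²)*110 = (16 + 42 + 8*(9/16))*110 = (16 + 42 + 9/2)*110 = (125/2)*110 = 6875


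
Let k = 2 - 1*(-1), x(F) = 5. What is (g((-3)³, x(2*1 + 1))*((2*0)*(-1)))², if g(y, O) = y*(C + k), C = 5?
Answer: 0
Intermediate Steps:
k = 3 (k = 2 + 1 = 3)
g(y, O) = 8*y (g(y, O) = y*(5 + 3) = y*8 = 8*y)
(g((-3)³, x(2*1 + 1))*((2*0)*(-1)))² = ((8*(-3)³)*((2*0)*(-1)))² = ((8*(-27))*(0*(-1)))² = (-216*0)² = 0² = 0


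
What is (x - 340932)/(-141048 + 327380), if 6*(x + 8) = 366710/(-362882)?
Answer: -371163150595/202849586472 ≈ -1.8297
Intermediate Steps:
x = -8892523/1088646 (x = -8 + (366710/(-362882))/6 = -8 + (366710*(-1/362882))/6 = -8 + (1/6)*(-183355/181441) = -8 - 183355/1088646 = -8892523/1088646 ≈ -8.1684)
(x - 340932)/(-141048 + 327380) = (-8892523/1088646 - 340932)/(-141048 + 327380) = -371163150595/1088646/186332 = -371163150595/1088646*1/186332 = -371163150595/202849586472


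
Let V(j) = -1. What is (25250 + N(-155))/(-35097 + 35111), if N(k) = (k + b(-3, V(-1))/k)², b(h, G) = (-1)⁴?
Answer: 591939963/168175 ≈ 3519.8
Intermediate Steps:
b(h, G) = 1
N(k) = (k + 1/k)²
(25250 + N(-155))/(-35097 + 35111) = (25250 + (1 + (-155)²)²/(-155)²)/(-35097 + 35111) = (25250 + (1 + 24025)²/24025)/14 = (25250 + (1/24025)*24026²)*(1/14) = (25250 + (1/24025)*577248676)*(1/14) = (25250 + 577248676/24025)*(1/14) = (1183879926/24025)*(1/14) = 591939963/168175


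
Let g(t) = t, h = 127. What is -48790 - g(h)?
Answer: -48917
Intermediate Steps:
-48790 - g(h) = -48790 - 1*127 = -48790 - 127 = -48917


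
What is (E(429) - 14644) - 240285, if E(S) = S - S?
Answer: -254929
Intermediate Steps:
E(S) = 0
(E(429) - 14644) - 240285 = (0 - 14644) - 240285 = -14644 - 240285 = -254929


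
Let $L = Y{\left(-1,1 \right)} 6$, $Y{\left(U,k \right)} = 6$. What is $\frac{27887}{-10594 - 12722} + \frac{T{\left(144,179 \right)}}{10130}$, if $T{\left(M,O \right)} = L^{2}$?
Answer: $- \frac{126138887}{118095540} \approx -1.0681$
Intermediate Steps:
$L = 36$ ($L = 6 \cdot 6 = 36$)
$T{\left(M,O \right)} = 1296$ ($T{\left(M,O \right)} = 36^{2} = 1296$)
$\frac{27887}{-10594 - 12722} + \frac{T{\left(144,179 \right)}}{10130} = \frac{27887}{-10594 - 12722} + \frac{1296}{10130} = \frac{27887}{-23316} + 1296 \cdot \frac{1}{10130} = 27887 \left(- \frac{1}{23316}\right) + \frac{648}{5065} = - \frac{27887}{23316} + \frac{648}{5065} = - \frac{126138887}{118095540}$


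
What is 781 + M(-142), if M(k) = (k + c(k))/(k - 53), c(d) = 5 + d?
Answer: 50858/65 ≈ 782.43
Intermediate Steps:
M(k) = (5 + 2*k)/(-53 + k) (M(k) = (k + (5 + k))/(k - 53) = (5 + 2*k)/(-53 + k))
781 + M(-142) = 781 + (5 + 2*(-142))/(-53 - 142) = 781 + (5 - 284)/(-195) = 781 - 1/195*(-279) = 781 + 93/65 = 50858/65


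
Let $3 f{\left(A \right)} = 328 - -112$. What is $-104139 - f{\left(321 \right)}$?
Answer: $- \frac{312857}{3} \approx -1.0429 \cdot 10^{5}$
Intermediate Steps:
$f{\left(A \right)} = \frac{440}{3}$ ($f{\left(A \right)} = \frac{328 - -112}{3} = \frac{328 + 112}{3} = \frac{1}{3} \cdot 440 = \frac{440}{3}$)
$-104139 - f{\left(321 \right)} = -104139 - \frac{440}{3} = - \frac{312857}{3}$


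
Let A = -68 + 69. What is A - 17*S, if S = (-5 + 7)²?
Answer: -67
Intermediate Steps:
A = 1
S = 4 (S = 2² = 4)
A - 17*S = 1 - 17*4 = 1 - 68 = -67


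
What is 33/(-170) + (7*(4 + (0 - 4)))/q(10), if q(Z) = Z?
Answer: -33/170 ≈ -0.19412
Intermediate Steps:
33/(-170) + (7*(4 + (0 - 4)))/q(10) = 33/(-170) + (7*(4 + (0 - 4)))/10 = 33*(-1/170) + (7*(4 - 4))*(1/10) = -33/170 + (7*0)*(1/10) = -33/170 + 0*(1/10) = -33/170 + 0 = -33/170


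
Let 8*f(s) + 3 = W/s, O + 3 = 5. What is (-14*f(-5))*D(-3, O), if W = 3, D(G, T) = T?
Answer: 63/5 ≈ 12.600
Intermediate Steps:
O = 2 (O = -3 + 5 = 2)
f(s) = -3/8 + 3/(8*s) (f(s) = -3/8 + (3/s)/8 = -3/8 + 3/(8*s))
(-14*f(-5))*D(-3, O) = -21*(1 - 1*(-5))/(4*(-5))*2 = -21*(-1)*(1 + 5)/(4*5)*2 = -21*(-1)*6/(4*5)*2 = -14*(-9/20)*2 = (63/10)*2 = 63/5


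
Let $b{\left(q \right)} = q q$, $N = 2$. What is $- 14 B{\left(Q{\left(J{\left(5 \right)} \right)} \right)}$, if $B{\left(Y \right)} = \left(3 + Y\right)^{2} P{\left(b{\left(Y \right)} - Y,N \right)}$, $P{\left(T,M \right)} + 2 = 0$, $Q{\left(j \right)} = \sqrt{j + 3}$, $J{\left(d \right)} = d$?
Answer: $476 + 336 \sqrt{2} \approx 951.18$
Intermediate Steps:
$b{\left(q \right)} = q^{2}$
$Q{\left(j \right)} = \sqrt{3 + j}$
$P{\left(T,M \right)} = -2$ ($P{\left(T,M \right)} = -2 + 0 = -2$)
$B{\left(Y \right)} = - 2 \left(3 + Y\right)^{2}$ ($B{\left(Y \right)} = \left(3 + Y\right)^{2} \left(-2\right) = - 2 \left(3 + Y\right)^{2}$)
$- 14 B{\left(Q{\left(J{\left(5 \right)} \right)} \right)} = - 14 \left(- 2 \left(3 + \sqrt{3 + 5}\right)^{2}\right) = - 14 \left(- 2 \left(3 + \sqrt{8}\right)^{2}\right) = - 14 \left(- 2 \left(3 + 2 \sqrt{2}\right)^{2}\right) = 28 \left(3 + 2 \sqrt{2}\right)^{2}$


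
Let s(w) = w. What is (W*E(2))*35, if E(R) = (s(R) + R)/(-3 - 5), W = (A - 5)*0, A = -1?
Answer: 0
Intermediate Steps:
W = 0 (W = (-1 - 5)*0 = -6*0 = 0)
E(R) = -R/4 (E(R) = (R + R)/(-3 - 5) = (2*R)/(-8) = (2*R)*(-1/8) = -R/4)
(W*E(2))*35 = (0*(-1/4*2))*35 = (0*(-1/2))*35 = 0*35 = 0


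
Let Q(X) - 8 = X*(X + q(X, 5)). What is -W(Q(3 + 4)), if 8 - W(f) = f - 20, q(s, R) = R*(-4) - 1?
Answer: -118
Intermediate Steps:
q(s, R) = -1 - 4*R (q(s, R) = -4*R - 1 = -1 - 4*R)
Q(X) = 8 + X*(-21 + X) (Q(X) = 8 + X*(X + (-1 - 4*5)) = 8 + X*(X + (-1 - 20)) = 8 + X*(X - 21) = 8 + X*(-21 + X))
W(f) = 28 - f (W(f) = 8 - (f - 20) = 8 - (-20 + f) = 8 + (20 - f) = 28 - f)
-W(Q(3 + 4)) = -(28 - (8 + (3 + 4)**2 - 21*(3 + 4))) = -(28 - (8 + 7**2 - 21*7)) = -(28 - (8 + 49 - 147)) = -(28 - 1*(-90)) = -(28 + 90) = -1*118 = -118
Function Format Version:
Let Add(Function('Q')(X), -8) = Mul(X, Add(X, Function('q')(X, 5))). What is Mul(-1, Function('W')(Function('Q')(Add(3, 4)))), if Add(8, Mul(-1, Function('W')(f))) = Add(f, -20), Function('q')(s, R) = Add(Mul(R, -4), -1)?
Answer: -118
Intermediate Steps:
Function('q')(s, R) = Add(-1, Mul(-4, R)) (Function('q')(s, R) = Add(Mul(-4, R), -1) = Add(-1, Mul(-4, R)))
Function('Q')(X) = Add(8, Mul(X, Add(-21, X))) (Function('Q')(X) = Add(8, Mul(X, Add(X, Add(-1, Mul(-4, 5))))) = Add(8, Mul(X, Add(X, Add(-1, -20)))) = Add(8, Mul(X, Add(X, -21))) = Add(8, Mul(X, Add(-21, X))))
Function('W')(f) = Add(28, Mul(-1, f)) (Function('W')(f) = Add(8, Mul(-1, Add(f, -20))) = Add(8, Mul(-1, Add(-20, f))) = Add(8, Add(20, Mul(-1, f))) = Add(28, Mul(-1, f)))
Mul(-1, Function('W')(Function('Q')(Add(3, 4)))) = Mul(-1, Add(28, Mul(-1, Add(8, Pow(Add(3, 4), 2), Mul(-21, Add(3, 4)))))) = Mul(-1, Add(28, Mul(-1, Add(8, Pow(7, 2), Mul(-21, 7))))) = Mul(-1, Add(28, Mul(-1, Add(8, 49, -147)))) = Mul(-1, Add(28, Mul(-1, -90))) = Mul(-1, Add(28, 90)) = Mul(-1, 118) = -118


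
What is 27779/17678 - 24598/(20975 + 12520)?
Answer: 70802023/84589230 ≈ 0.83701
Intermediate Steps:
27779/17678 - 24598/(20975 + 12520) = 27779*(1/17678) - 24598/33495 = 27779/17678 - 24598*1/33495 = 27779/17678 - 3514/4785 = 70802023/84589230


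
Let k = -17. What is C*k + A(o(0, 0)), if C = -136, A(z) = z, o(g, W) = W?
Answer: 2312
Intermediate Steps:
C*k + A(o(0, 0)) = -136*(-17) + 0 = 2312 + 0 = 2312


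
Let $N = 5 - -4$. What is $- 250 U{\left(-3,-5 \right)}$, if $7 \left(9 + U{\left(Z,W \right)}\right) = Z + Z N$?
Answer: $\frac{23250}{7} \approx 3321.4$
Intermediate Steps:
$N = 9$ ($N = 5 + 4 = 9$)
$U{\left(Z,W \right)} = -9 + \frac{10 Z}{7}$ ($U{\left(Z,W \right)} = -9 + \frac{Z + Z 9}{7} = -9 + \frac{Z + 9 Z}{7} = -9 + \frac{10 Z}{7}$)
$- 250 U{\left(-3,-5 \right)} = - 250 \left(-9 + \frac{10}{7} \left(-3\right)\right) = - 250 \left(-9 - \frac{30}{7}\right) = \left(-250\right) \left(- \frac{93}{7}\right) = \frac{23250}{7}$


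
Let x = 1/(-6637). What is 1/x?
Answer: -6637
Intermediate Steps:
x = -1/6637 ≈ -0.00015067
1/x = 1/(-1/6637) = -6637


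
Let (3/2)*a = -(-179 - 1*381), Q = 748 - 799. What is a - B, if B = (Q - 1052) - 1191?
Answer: 8002/3 ≈ 2667.3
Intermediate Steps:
Q = -51
B = -2294 (B = (-51 - 1052) - 1191 = -1103 - 1191 = -2294)
a = 1120/3 (a = 2*(-(-179 - 1*381))/3 = 2*(-(-179 - 381))/3 = 2*(-1*(-560))/3 = (2/3)*560 = 1120/3 ≈ 373.33)
a - B = 1120/3 - 1*(-2294) = 1120/3 + 2294 = 8002/3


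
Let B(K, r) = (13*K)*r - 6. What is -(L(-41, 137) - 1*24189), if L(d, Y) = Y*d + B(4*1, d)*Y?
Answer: 322712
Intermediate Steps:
B(K, r) = -6 + 13*K*r (B(K, r) = 13*K*r - 6 = -6 + 13*K*r)
L(d, Y) = Y*d + Y*(-6 + 52*d) (L(d, Y) = Y*d + (-6 + 13*(4*1)*d)*Y = Y*d + (-6 + 13*4*d)*Y = Y*d + (-6 + 52*d)*Y = Y*d + Y*(-6 + 52*d))
-(L(-41, 137) - 1*24189) = -(137*(-6 + 53*(-41)) - 1*24189) = -(137*(-6 - 2173) - 24189) = -(137*(-2179) - 24189) = -(-298523 - 24189) = -1*(-322712) = 322712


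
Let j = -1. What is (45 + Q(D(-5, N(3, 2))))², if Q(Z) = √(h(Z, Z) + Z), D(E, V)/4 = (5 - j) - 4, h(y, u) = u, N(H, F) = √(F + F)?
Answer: 2401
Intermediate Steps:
N(H, F) = √2*√F (N(H, F) = √(2*F) = √2*√F)
D(E, V) = 8 (D(E, V) = 4*((5 - 1*(-1)) - 4) = 4*((5 + 1) - 4) = 4*(6 - 4) = 4*2 = 8)
Q(Z) = √2*√Z (Q(Z) = √(Z + Z) = √(2*Z) = √2*√Z)
(45 + Q(D(-5, N(3, 2))))² = (45 + √2*√8)² = (45 + √2*(2*√2))² = (45 + 4)² = 49² = 2401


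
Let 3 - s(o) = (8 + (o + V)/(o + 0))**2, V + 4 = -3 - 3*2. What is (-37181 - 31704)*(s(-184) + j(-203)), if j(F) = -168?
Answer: 25073543995/1472 ≈ 1.7034e+7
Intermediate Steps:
V = -13 (V = -4 + (-3 - 3*2) = -4 + (-3 - 6) = -4 - 9 = -13)
s(o) = 3 - (8 + (-13 + o)/o)**2 (s(o) = 3 - (8 + (o - 13)/(o + 0))**2 = 3 - (8 + (-13 + o)/o)**2)
(-37181 - 31704)*(s(-184) + j(-203)) = (-37181 - 31704)*((-78 - 169/(-184)**2 + 234/(-184)) - 168) = -68885*((-78 - 169*1/33856 + 234*(-1/184)) - 168) = -68885*((-78 - 169/33856 - 117/92) - 168) = -68885*(-2683993/33856 - 168) = -68885*(-8371801/33856) = 25073543995/1472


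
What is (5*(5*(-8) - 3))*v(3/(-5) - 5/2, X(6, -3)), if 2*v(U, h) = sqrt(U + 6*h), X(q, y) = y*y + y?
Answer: -43*sqrt(3290)/4 ≈ -616.60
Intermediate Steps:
X(q, y) = y + y**2 (X(q, y) = y**2 + y = y + y**2)
v(U, h) = sqrt(U + 6*h)/2
(5*(5*(-8) - 3))*v(3/(-5) - 5/2, X(6, -3)) = (5*(5*(-8) - 3))*(sqrt((3/(-5) - 5/2) + 6*(-3*(1 - 3)))/2) = (5*(-40 - 3))*(sqrt((3*(-1/5) - 5*1/2) + 6*(-3*(-2)))/2) = (5*(-43))*(sqrt((-3/5 - 5/2) + 6*6)/2) = -215*sqrt(-31/10 + 36)/2 = -215*sqrt(329/10)/2 = -215*sqrt(3290)/10/2 = -43*sqrt(3290)/4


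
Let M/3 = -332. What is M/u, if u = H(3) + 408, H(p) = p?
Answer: -332/137 ≈ -2.4234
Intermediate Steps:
M = -996 (M = 3*(-332) = -996)
u = 411 (u = 3 + 408 = 411)
M/u = -996/411 = -996*1/411 = -332/137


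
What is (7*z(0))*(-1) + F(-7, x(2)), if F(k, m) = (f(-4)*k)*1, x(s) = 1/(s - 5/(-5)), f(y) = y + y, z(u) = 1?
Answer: 49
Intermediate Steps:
f(y) = 2*y
x(s) = 1/(1 + s) (x(s) = 1/(s - 5*(-⅕)) = 1/(s + 1) = 1/(1 + s))
F(k, m) = -8*k (F(k, m) = ((2*(-4))*k)*1 = -8*k*1 = -8*k)
(7*z(0))*(-1) + F(-7, x(2)) = (7*1)*(-1) - 8*(-7) = 7*(-1) + 56 = -7 + 56 = 49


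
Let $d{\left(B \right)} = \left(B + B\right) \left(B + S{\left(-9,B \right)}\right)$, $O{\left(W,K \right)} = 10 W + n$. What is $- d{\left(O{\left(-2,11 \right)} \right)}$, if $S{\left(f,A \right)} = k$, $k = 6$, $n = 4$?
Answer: $-320$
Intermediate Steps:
$S{\left(f,A \right)} = 6$
$O{\left(W,K \right)} = 4 + 10 W$ ($O{\left(W,K \right)} = 10 W + 4 = 4 + 10 W$)
$d{\left(B \right)} = 2 B \left(6 + B\right)$ ($d{\left(B \right)} = \left(B + B\right) \left(B + 6\right) = 2 B \left(6 + B\right)$)
$- d{\left(O{\left(-2,11 \right)} \right)} = - 2 \left(4 + 10 \left(-2\right)\right) \left(6 + \left(4 + 10 \left(-2\right)\right)\right) = - 2 \left(4 - 20\right) \left(6 + \left(4 - 20\right)\right) = - 2 \left(-16\right) \left(6 - 16\right) = - 2 \left(-16\right) \left(-10\right) = \left(-1\right) 320 = -320$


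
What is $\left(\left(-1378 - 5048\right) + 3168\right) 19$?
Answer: $-61902$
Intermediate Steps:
$\left(\left(-1378 - 5048\right) + 3168\right) 19 = \left(-6426 + 3168\right) 19 = \left(-3258\right) 19 = -61902$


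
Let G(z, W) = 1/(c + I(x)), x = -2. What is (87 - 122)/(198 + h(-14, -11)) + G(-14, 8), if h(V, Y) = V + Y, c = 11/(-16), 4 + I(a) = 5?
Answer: 2593/865 ≈ 2.9977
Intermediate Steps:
I(a) = 1 (I(a) = -4 + 5 = 1)
c = -11/16 (c = 11*(-1/16) = -11/16 ≈ -0.68750)
G(z, W) = 16/5 (G(z, W) = 1/(-11/16 + 1) = 1/(5/16) = 16/5)
(87 - 122)/(198 + h(-14, -11)) + G(-14, 8) = (87 - 122)/(198 + (-14 - 11)) + 16/5 = -35/(198 - 25) + 16/5 = -35/173 + 16/5 = 2593/865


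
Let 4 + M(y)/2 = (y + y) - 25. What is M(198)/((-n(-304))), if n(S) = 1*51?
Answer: -734/51 ≈ -14.392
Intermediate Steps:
M(y) = -58 + 4*y (M(y) = -8 + 2*((y + y) - 25) = -8 + 2*(2*y - 25) = -8 + 2*(-25 + 2*y) = -8 + (-50 + 4*y) = -58 + 4*y)
n(S) = 51
M(198)/((-n(-304))) = (-58 + 4*198)/((-1*51)) = (-58 + 792)/(-51) = 734*(-1/51) = -734/51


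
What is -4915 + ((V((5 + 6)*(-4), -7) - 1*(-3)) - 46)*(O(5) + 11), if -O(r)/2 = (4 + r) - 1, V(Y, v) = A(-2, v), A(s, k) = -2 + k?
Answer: -4655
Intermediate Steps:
V(Y, v) = -2 + v
O(r) = -6 - 2*r (O(r) = -2*((4 + r) - 1) = -2*(3 + r) = -6 - 2*r)
-4915 + ((V((5 + 6)*(-4), -7) - 1*(-3)) - 46)*(O(5) + 11) = -4915 + (((-2 - 7) - 1*(-3)) - 46)*((-6 - 2*5) + 11) = -4915 + ((-9 + 3) - 46)*((-6 - 10) + 11) = -4915 + (-6 - 46)*(-16 + 11) = -4915 - 52*(-5) = -4915 + 260 = -4655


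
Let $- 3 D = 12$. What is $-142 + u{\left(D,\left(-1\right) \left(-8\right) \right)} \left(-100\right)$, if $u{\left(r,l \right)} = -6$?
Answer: $458$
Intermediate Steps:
$D = -4$ ($D = \left(- \frac{1}{3}\right) 12 = -4$)
$-142 + u{\left(D,\left(-1\right) \left(-8\right) \right)} \left(-100\right) = -142 - -600 = -142 + 600 = 458$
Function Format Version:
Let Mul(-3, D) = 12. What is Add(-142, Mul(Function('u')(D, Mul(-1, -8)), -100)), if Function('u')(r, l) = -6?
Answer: 458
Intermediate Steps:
D = -4 (D = Mul(Rational(-1, 3), 12) = -4)
Add(-142, Mul(Function('u')(D, Mul(-1, -8)), -100)) = Add(-142, Mul(-6, -100)) = Add(-142, 600) = 458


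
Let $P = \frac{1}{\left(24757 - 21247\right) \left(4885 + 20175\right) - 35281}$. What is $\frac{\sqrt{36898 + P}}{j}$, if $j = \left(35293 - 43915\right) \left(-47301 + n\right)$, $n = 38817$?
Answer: $\frac{\sqrt{285253335790835402697}}{6431653379946312} \approx 2.626 \cdot 10^{-6}$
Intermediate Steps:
$P = \frac{1}{87925319}$ ($P = \frac{1}{3510 \cdot 25060 - 35281} = \frac{1}{87960600 - 35281} = \frac{1}{87925319} \approx 1.1373 \cdot 10^{-8}$)
$j = 73149048$ ($j = \left(35293 - 43915\right) \left(-47301 + 38817\right) = \left(-8622\right) \left(-8484\right) = 73149048$)
$\frac{\sqrt{36898 + P}}{j} = \frac{\sqrt{36898 + \frac{1}{87925319}}}{73149048} = \sqrt{\frac{3244268420463}{87925319}} \cdot \frac{1}{73149048} = \frac{\sqrt{285253335790835402697}}{87925319} \cdot \frac{1}{73149048} = \frac{\sqrt{285253335790835402697}}{6431653379946312}$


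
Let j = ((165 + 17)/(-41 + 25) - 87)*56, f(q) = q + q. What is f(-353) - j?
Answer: 4803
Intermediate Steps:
f(q) = 2*q
j = -5509 (j = (182/(-16) - 87)*56 = (182*(-1/16) - 87)*56 = (-91/8 - 87)*56 = -787/8*56 = -5509)
f(-353) - j = 2*(-353) - 1*(-5509) = -706 + 5509 = 4803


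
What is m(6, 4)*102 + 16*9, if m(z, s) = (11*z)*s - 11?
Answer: 25950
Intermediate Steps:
m(z, s) = -11 + 11*s*z (m(z, s) = 11*s*z - 11 = -11 + 11*s*z)
m(6, 4)*102 + 16*9 = (-11 + 11*4*6)*102 + 16*9 = (-11 + 264)*102 + 144 = 253*102 + 144 = 25806 + 144 = 25950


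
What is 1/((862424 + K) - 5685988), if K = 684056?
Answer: -1/4139508 ≈ -2.4157e-7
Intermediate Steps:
1/((862424 + K) - 5685988) = 1/((862424 + 684056) - 5685988) = 1/(1546480 - 5685988) = 1/(-4139508) = -1/4139508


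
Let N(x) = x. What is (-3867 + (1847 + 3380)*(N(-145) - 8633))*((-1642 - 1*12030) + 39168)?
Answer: -1169921515608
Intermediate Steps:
(-3867 + (1847 + 3380)*(N(-145) - 8633))*((-1642 - 1*12030) + 39168) = (-3867 + (1847 + 3380)*(-145 - 8633))*((-1642 - 1*12030) + 39168) = (-3867 + 5227*(-8778))*((-1642 - 12030) + 39168) = (-3867 - 45882606)*(-13672 + 39168) = -45886473*25496 = -1169921515608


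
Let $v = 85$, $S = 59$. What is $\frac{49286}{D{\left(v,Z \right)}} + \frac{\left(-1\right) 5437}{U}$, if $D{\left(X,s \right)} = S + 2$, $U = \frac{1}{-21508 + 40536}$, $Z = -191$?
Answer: $- \frac{6310720110}{61} \approx -1.0345 \cdot 10^{8}$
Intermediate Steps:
$U = \frac{1}{19028} \approx 5.2554 \cdot 10^{-5}$
$D{\left(X,s \right)} = 61$ ($D{\left(X,s \right)} = 59 + 2 = 61$)
$\frac{49286}{D{\left(v,Z \right)}} + \frac{\left(-1\right) 5437}{U} = \frac{49286}{61} + \left(-1\right) 5437 \frac{1}{\frac{1}{19028}} = 49286 \cdot \frac{1}{61} - 103455236 = \frac{49286}{61} - 103455236 = - \frac{6310720110}{61}$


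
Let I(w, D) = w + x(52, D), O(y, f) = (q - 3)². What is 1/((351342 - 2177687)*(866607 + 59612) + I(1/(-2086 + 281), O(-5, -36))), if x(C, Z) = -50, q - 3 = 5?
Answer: -1805/3053329768487026 ≈ -5.9116e-13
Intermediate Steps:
q = 8 (q = 3 + 5 = 8)
O(y, f) = 25 (O(y, f) = (8 - 3)² = 5² = 25)
I(w, D) = -50 + w (I(w, D) = w - 50 = -50 + w)
1/((351342 - 2177687)*(866607 + 59612) + I(1/(-2086 + 281), O(-5, -36))) = 1/((351342 - 2177687)*(866607 + 59612) + (-50 + 1/(-2086 + 281))) = 1/(-1826345*926219 + (-50 + 1/(-1805))) = 1/(-1691595439555 + (-50 - 1/1805)) = 1/(-1691595439555 - 90251/1805) = 1/(-3053329768487026/1805) = -1805/3053329768487026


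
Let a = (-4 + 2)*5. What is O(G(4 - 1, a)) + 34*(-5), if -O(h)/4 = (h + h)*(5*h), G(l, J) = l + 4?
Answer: -2130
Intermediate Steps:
a = -10 (a = -2*5 = -10)
G(l, J) = 4 + l
O(h) = -40*h² (O(h) = -4*(h + h)*5*h = -4*2*h*5*h = -40*h²)
O(G(4 - 1, a)) + 34*(-5) = -40*(4 + (4 - 1))² + 34*(-5) = -40*(4 + 3)² - 170 = -40*7² - 170 = -40*49 - 170 = -1960 - 170 = -2130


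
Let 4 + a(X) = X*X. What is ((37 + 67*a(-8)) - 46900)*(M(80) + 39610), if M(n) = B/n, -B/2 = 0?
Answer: -1697011230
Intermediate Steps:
B = 0 (B = -2*0 = 0)
a(X) = -4 + X² (a(X) = -4 + X*X = -4 + X²)
M(n) = 0 (M(n) = 0/n = 0)
((37 + 67*a(-8)) - 46900)*(M(80) + 39610) = ((37 + 67*(-4 + (-8)²)) - 46900)*(0 + 39610) = ((37 + 67*(-4 + 64)) - 46900)*39610 = ((37 + 67*60) - 46900)*39610 = ((37 + 4020) - 46900)*39610 = (4057 - 46900)*39610 = -42843*39610 = -1697011230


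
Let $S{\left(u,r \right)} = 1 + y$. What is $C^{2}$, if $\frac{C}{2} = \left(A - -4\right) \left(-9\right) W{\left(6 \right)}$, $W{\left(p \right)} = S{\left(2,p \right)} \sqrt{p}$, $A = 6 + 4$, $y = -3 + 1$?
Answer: $381024$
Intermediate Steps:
$y = -2$
$A = 10$
$S{\left(u,r \right)} = -1$ ($S{\left(u,r \right)} = 1 - 2 = -1$)
$W{\left(p \right)} = - \sqrt{p}$
$C = 252 \sqrt{6}$ ($C = 2 \left(10 - -4\right) \left(-9\right) \left(- \sqrt{6}\right) = 2 \left(10 + 4\right) \left(-9\right) \left(- \sqrt{6}\right) = 2 \cdot 14 \left(-9\right) \left(- \sqrt{6}\right) = 2 \left(- 126 \left(- \sqrt{6}\right)\right) = 2 \cdot 126 \sqrt{6} = 252 \sqrt{6} \approx 617.27$)
$C^{2} = \left(252 \sqrt{6}\right)^{2} = 381024$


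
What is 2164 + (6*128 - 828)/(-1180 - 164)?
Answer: 242373/112 ≈ 2164.0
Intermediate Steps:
2164 + (6*128 - 828)/(-1180 - 164) = 2164 + (768 - 828)/(-1344) = 2164 - 60*(-1/1344) = 2164 + 5/112 = 242373/112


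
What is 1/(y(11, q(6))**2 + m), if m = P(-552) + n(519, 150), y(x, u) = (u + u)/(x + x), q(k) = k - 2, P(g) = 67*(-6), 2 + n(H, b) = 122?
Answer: -121/34106 ≈ -0.0035478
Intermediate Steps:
n(H, b) = 120 (n(H, b) = -2 + 122 = 120)
P(g) = -402
q(k) = -2 + k
y(x, u) = u/x (y(x, u) = (2*u)/((2*x)) = (2*u)*(1/(2*x)) = u/x)
m = -282 (m = -402 + 120 = -282)
1/(y(11, q(6))**2 + m) = 1/(((-2 + 6)/11)**2 - 282) = 1/((4*(1/11))**2 - 282) = 1/((4/11)**2 - 282) = 1/(16/121 - 282) = 1/(-34106/121) = -121/34106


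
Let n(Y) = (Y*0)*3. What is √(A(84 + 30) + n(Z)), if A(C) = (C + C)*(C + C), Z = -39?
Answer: 228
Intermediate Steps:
A(C) = 4*C² (A(C) = (2*C)*(2*C) = 4*C²)
n(Y) = 0 (n(Y) = 0*3 = 0)
√(A(84 + 30) + n(Z)) = √(4*(84 + 30)² + 0) = √(4*114² + 0) = √(4*12996 + 0) = √(51984 + 0) = √51984 = 228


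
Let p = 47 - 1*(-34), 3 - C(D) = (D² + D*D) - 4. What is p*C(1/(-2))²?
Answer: 13689/4 ≈ 3422.3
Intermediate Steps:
C(D) = 7 - 2*D² (C(D) = 3 - ((D² + D*D) - 4) = 3 - ((D² + D²) - 4) = 3 - (2*D² - 4) = 3 - (-4 + 2*D²) = 3 + (4 - 2*D²) = 7 - 2*D²)
p = 81 (p = 47 + 34 = 81)
p*C(1/(-2))² = 81*(7 - 2*(1/(-2))²)² = 81*(7 - 2*(-½)²)² = 81*(7 - 2*¼)² = 81*(7 - ½)² = 81*(13/2)² = 81*(169/4) = 13689/4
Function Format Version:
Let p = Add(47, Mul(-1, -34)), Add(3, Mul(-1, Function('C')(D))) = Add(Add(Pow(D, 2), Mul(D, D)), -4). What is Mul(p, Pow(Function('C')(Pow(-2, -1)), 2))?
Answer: Rational(13689, 4) ≈ 3422.3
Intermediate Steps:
Function('C')(D) = Add(7, Mul(-2, Pow(D, 2))) (Function('C')(D) = Add(3, Mul(-1, Add(Add(Pow(D, 2), Mul(D, D)), -4))) = Add(3, Mul(-1, Add(Add(Pow(D, 2), Pow(D, 2)), -4))) = Add(3, Mul(-1, Add(Mul(2, Pow(D, 2)), -4))) = Add(3, Mul(-1, Add(-4, Mul(2, Pow(D, 2))))) = Add(3, Add(4, Mul(-2, Pow(D, 2)))) = Add(7, Mul(-2, Pow(D, 2))))
p = 81 (p = Add(47, 34) = 81)
Mul(p, Pow(Function('C')(Pow(-2, -1)), 2)) = Mul(81, Pow(Add(7, Mul(-2, Pow(Pow(-2, -1), 2))), 2)) = Mul(81, Pow(Add(7, Mul(-2, Pow(Rational(-1, 2), 2))), 2)) = Mul(81, Pow(Add(7, Mul(-2, Rational(1, 4))), 2)) = Mul(81, Pow(Add(7, Rational(-1, 2)), 2)) = Mul(81, Pow(Rational(13, 2), 2)) = Mul(81, Rational(169, 4)) = Rational(13689, 4)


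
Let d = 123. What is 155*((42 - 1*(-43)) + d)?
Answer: 32240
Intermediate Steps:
155*((42 - 1*(-43)) + d) = 155*((42 - 1*(-43)) + 123) = 155*((42 + 43) + 123) = 155*(85 + 123) = 155*208 = 32240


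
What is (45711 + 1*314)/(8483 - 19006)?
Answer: -46025/10523 ≈ -4.3737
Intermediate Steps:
(45711 + 1*314)/(8483 - 19006) = (45711 + 314)/(-10523) = 46025*(-1/10523) = -46025/10523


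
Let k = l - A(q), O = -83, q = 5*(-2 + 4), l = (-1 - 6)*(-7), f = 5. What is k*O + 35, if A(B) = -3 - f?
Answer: -4696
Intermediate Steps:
l = 49 (l = -7*(-7) = 49)
q = 10 (q = 5*2 = 10)
A(B) = -8 (A(B) = -3 - 1*5 = -3 - 5 = -8)
k = 57 (k = 49 - 1*(-8) = 49 + 8 = 57)
k*O + 35 = 57*(-83) + 35 = -4731 + 35 = -4696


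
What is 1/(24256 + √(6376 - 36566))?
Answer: 12128/294191863 - I*√30190/588383726 ≈ 4.1225e-5 - 2.9531e-7*I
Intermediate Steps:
1/(24256 + √(6376 - 36566)) = 1/(24256 + √(-30190)) = 1/(24256 + I*√30190)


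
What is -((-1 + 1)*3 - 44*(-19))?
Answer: -836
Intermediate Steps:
-((-1 + 1)*3 - 44*(-19)) = -(0*3 + 836) = -(0 + 836) = -1*836 = -836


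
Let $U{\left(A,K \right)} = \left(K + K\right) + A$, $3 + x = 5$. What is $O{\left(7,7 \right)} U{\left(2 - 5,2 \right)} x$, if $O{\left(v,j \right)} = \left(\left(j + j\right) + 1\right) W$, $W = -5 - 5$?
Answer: $-300$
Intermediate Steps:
$x = 2$ ($x = -3 + 5 = 2$)
$W = -10$
$U{\left(A,K \right)} = A + 2 K$ ($U{\left(A,K \right)} = 2 K + A = A + 2 K$)
$O{\left(v,j \right)} = -10 - 20 j$ ($O{\left(v,j \right)} = \left(\left(j + j\right) + 1\right) \left(-10\right) = \left(2 j + 1\right) \left(-10\right) = \left(1 + 2 j\right) \left(-10\right) = -10 - 20 j$)
$O{\left(7,7 \right)} U{\left(2 - 5,2 \right)} x = \left(-10 - 140\right) \left(\left(2 - 5\right) + 2 \cdot 2\right) 2 = \left(-10 - 140\right) \left(-3 + 4\right) 2 = \left(-150\right) 1 \cdot 2 = \left(-150\right) 2 = -300$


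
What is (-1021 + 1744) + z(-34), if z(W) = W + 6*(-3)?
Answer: 671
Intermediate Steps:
z(W) = -18 + W (z(W) = W - 18 = -18 + W)
(-1021 + 1744) + z(-34) = (-1021 + 1744) + (-18 - 34) = 723 - 52 = 671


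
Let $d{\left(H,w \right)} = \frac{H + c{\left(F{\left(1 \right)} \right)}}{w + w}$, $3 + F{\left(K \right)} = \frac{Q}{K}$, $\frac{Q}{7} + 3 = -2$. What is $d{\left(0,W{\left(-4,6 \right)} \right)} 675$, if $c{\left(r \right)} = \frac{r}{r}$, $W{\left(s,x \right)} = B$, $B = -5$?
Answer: $- \frac{135}{2} \approx -67.5$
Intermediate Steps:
$Q = -35$ ($Q = -21 + 7 \left(-2\right) = -21 - 14 = -35$)
$F{\left(K \right)} = -3 - \frac{35}{K}$
$W{\left(s,x \right)} = -5$
$c{\left(r \right)} = 1$
$d{\left(H,w \right)} = \frac{1 + H}{2 w}$ ($d{\left(H,w \right)} = \frac{H + 1}{w + w} = \frac{1 + H}{2 w}$)
$d{\left(0,W{\left(-4,6 \right)} \right)} 675 = \frac{1 + 0}{2 \left(-5\right)} 675 = \frac{1}{2} \left(- \frac{1}{5}\right) 1 \cdot 675 = \left(- \frac{1}{10}\right) 675 = - \frac{135}{2}$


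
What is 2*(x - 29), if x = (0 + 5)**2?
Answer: -8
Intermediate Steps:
x = 25 (x = 5**2 = 25)
2*(x - 29) = 2*(25 - 29) = 2*(-4) = -8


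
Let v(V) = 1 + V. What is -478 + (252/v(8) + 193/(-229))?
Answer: -103243/229 ≈ -450.84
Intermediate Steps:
-478 + (252/v(8) + 193/(-229)) = -478 + (252/(1 + 8) + 193/(-229)) = -478 + (252/9 + 193*(-1/229)) = -478 + (252*(⅑) - 193/229) = -478 + (28 - 193/229) = -478 + 6219/229 = -103243/229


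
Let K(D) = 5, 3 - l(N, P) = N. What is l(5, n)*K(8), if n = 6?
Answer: -10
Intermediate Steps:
l(N, P) = 3 - N
l(5, n)*K(8) = (3 - 1*5)*5 = (3 - 5)*5 = -2*5 = -10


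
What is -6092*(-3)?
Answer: 18276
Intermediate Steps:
-6092*(-3) = -1*(-18276) = 18276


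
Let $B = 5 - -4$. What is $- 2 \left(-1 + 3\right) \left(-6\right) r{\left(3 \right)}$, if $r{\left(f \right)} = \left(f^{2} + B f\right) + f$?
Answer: $936$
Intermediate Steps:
$B = 9$ ($B = 5 + 4 = 9$)
$r{\left(f \right)} = f^{2} + 10 f$ ($r{\left(f \right)} = \left(f^{2} + 9 f\right) + f = f^{2} + 10 f$)
$- 2 \left(-1 + 3\right) \left(-6\right) r{\left(3 \right)} = - 2 \left(-1 + 3\right) \left(-6\right) 3 \left(10 + 3\right) = \left(-2\right) 2 \left(-6\right) 3 \cdot 13 = \left(-4\right) \left(-6\right) 39 = 24 \cdot 39 = 936$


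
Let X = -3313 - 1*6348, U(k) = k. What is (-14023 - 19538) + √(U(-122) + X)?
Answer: -33561 + 3*I*√1087 ≈ -33561.0 + 98.909*I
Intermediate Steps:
X = -9661 (X = -3313 - 6348 = -9661)
(-14023 - 19538) + √(U(-122) + X) = (-14023 - 19538) + √(-122 - 9661) = -33561 + √(-9783) = -33561 + 3*I*√1087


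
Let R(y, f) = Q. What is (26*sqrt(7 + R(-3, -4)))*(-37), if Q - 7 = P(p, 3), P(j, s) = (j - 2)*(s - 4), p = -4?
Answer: -1924*sqrt(5) ≈ -4302.2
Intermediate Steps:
P(j, s) = (-4 + s)*(-2 + j) (P(j, s) = (-2 + j)*(-4 + s) = (-4 + s)*(-2 + j))
Q = 13 (Q = 7 + (8 - 4*(-4) - 2*3 - 4*3) = 7 + (8 + 16 - 6 - 12) = 7 + 6 = 13)
R(y, f) = 13
(26*sqrt(7 + R(-3, -4)))*(-37) = (26*sqrt(7 + 13))*(-37) = (26*sqrt(20))*(-37) = (26*(2*sqrt(5)))*(-37) = (52*sqrt(5))*(-37) = -1924*sqrt(5)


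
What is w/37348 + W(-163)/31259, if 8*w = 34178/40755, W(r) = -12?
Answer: -72527466469/190319513738640 ≈ -0.00038108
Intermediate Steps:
w = 17089/163020 (w = (34178/40755)/8 = (34178*(1/40755))/8 = (⅛)*(34178/40755) = 17089/163020 ≈ 0.10483)
w/37348 + W(-163)/31259 = (17089/163020)/37348 - 12/31259 = (17089/163020)*(1/37348) - 12*1/31259 = 17089/6088470960 - 12/31259 = -72527466469/190319513738640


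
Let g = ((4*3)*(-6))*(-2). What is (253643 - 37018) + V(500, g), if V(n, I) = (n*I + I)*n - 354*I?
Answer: 36237649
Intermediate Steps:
g = 144 (g = (12*(-6))*(-2) = -72*(-2) = 144)
V(n, I) = -354*I + n*(I + I*n) (V(n, I) = (I*n + I)*n - 354*I = (I + I*n)*n - 354*I = n*(I + I*n) - 354*I = -354*I + n*(I + I*n))
(253643 - 37018) + V(500, g) = (253643 - 37018) + 144*(-354 + 500 + 500²) = 216625 + 144*(-354 + 500 + 250000) = 216625 + 144*250146 = 216625 + 36021024 = 36237649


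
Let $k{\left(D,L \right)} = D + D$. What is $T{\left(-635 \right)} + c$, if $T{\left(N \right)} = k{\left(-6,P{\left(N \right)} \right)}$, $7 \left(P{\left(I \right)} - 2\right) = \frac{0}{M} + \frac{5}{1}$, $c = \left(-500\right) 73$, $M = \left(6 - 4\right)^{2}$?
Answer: $-36512$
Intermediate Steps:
$M = 4$ ($M = 2^{2} = 4$)
$c = -36500$
$P{\left(I \right)} = \frac{19}{7}$ ($P{\left(I \right)} = 2 + \frac{\frac{0}{4} + \frac{5}{1}}{7} = 2 + \frac{0 \cdot \frac{1}{4} + 5 \cdot 1}{7} = 2 + \frac{0 + 5}{7} = 2 + \frac{1}{7} \cdot 5 = 2 + \frac{5}{7} = \frac{19}{7}$)
$k{\left(D,L \right)} = 2 D$
$T{\left(N \right)} = -12$ ($T{\left(N \right)} = 2 \left(-6\right) = -12$)
$T{\left(-635 \right)} + c = -12 - 36500 = -36512$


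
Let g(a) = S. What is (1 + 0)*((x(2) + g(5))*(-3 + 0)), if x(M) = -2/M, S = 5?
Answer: -12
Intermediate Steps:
g(a) = 5
(1 + 0)*((x(2) + g(5))*(-3 + 0)) = (1 + 0)*((-2/2 + 5)*(-3 + 0)) = 1*((-2*1/2 + 5)*(-3)) = 1*((-1 + 5)*(-3)) = 1*(4*(-3)) = 1*(-12) = -12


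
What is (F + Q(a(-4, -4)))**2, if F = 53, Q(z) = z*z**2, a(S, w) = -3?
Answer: 676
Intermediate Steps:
Q(z) = z**3
(F + Q(a(-4, -4)))**2 = (53 + (-3)**3)**2 = (53 - 27)**2 = 26**2 = 676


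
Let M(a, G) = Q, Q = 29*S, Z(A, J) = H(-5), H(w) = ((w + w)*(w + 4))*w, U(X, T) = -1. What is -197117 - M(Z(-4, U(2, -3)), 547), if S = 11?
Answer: -197436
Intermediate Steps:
H(w) = 2*w²*(4 + w) (H(w) = ((2*w)*(4 + w))*w = (2*w*(4 + w))*w = 2*w²*(4 + w))
Z(A, J) = -50 (Z(A, J) = 2*(-5)²*(4 - 5) = 2*25*(-1) = -50)
Q = 319 (Q = 29*11 = 319)
M(a, G) = 319
-197117 - M(Z(-4, U(2, -3)), 547) = -197117 - 1*319 = -197117 - 319 = -197436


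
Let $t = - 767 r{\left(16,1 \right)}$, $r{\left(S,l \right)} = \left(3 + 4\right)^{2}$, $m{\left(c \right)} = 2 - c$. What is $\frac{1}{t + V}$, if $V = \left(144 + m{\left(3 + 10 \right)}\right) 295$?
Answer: $\frac{1}{1652} \approx 0.00060533$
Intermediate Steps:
$r{\left(S,l \right)} = 49$ ($r{\left(S,l \right)} = 7^{2} = 49$)
$V = 39235$ ($V = \left(144 + \left(2 - \left(3 + 10\right)\right)\right) 295 = \left(144 + \left(2 - 13\right)\right) 295 = \left(144 - 11\right) 295 = 133 \cdot 295 = 39235$)
$t = -37583$ ($t = \left(-767\right) 49 = -37583$)
$\frac{1}{t + V} = \frac{1}{-37583 + 39235} = \frac{1}{1652}$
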